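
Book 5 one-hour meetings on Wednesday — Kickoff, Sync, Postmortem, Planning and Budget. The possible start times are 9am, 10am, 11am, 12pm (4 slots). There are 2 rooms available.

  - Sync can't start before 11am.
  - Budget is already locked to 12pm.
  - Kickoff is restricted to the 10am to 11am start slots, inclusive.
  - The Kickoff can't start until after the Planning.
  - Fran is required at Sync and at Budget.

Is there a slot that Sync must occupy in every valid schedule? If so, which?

Sync's window is 11am–12pm.
Budget is fixed at 12pm, and Sync can't share a slot with Budget.
So Sync must be 11am.

11am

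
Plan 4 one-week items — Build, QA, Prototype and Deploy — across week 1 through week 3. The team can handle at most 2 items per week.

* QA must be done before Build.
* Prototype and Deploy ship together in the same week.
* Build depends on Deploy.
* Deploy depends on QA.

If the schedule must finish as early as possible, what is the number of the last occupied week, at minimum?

3

The precedence chain requires at least 3 distinct weeks.
With at most 2 per week and 4 work items, at least 2 weeks are needed.
3 works (last occupied week: week 3): for example QA=week 1; Build=week 3; Prototype=week 2; Deploy=week 2.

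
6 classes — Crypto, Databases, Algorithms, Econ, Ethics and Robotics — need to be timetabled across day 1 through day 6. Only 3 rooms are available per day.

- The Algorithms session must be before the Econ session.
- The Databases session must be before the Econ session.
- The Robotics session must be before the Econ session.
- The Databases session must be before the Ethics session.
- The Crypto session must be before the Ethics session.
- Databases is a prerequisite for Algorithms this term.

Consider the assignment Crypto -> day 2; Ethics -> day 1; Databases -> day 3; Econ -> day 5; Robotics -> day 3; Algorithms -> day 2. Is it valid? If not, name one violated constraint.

The Crypto session must be before the Ethics session — violated.
The Algorithms session must be before the Econ session — holds.
The Databases session must be before the Econ session — holds.
Databases is a prerequisite for Algorithms this term — violated.
Only 3 rooms are available per day — holds.
The Robotics session must be before the Econ session — holds.
The Databases session must be before the Ethics session — violated.

No — it violates: The Databases session must be before the Ethics session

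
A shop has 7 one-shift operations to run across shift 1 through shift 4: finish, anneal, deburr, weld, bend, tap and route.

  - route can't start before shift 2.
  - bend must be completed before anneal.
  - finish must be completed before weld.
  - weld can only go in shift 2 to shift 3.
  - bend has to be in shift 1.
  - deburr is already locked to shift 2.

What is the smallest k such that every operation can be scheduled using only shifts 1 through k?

2 shifts

The precedence chain requires at least 2 distinct shifts.
2 works (last occupied shift: shift 2): for example anneal=shift 2, deburr=shift 2, finish=shift 1, route=shift 2, bend=shift 1, weld=shift 2, tap=shift 1.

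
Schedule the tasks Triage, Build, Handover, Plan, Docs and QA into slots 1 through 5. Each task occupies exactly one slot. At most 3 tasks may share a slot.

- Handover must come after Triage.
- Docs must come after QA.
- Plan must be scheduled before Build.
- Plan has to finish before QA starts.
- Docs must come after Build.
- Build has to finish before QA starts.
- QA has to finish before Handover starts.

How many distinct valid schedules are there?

26

Splitting on Triage: it can be 1 (7), 2 (7), 3 (7), 4 (5). Listing each branch's schedules as (Build, Handover, Plan, Docs, QA):
Triage=1: (2,4,1,4,3) (2,4,1,5,3) (2,5,1,4,3) (2,5,1,5,3) (2,5,1,5,4) (3,5,1,5,4) (3,5,2,5,4) — 7.
Triage=2: (2,4,1,4,3) (2,4,1,5,3) (2,5,1,4,3) (2,5,1,5,3) (2,5,1,5,4) (3,5,1,5,4) (3,5,2,5,4) — 7.
Triage=3: (2,4,1,4,3) (2,4,1,5,3) (2,5,1,4,3) (2,5,1,5,3) (2,5,1,5,4) (3,5,1,5,4) (3,5,2,5,4) — 7.
Triage=4: (2,5,1,4,3) (2,5,1,5,3) (2,5,1,5,4) (3,5,1,5,4) (3,5,2,5,4) — 5.
Summing: 7 + 7 + 7 + 5 = 26.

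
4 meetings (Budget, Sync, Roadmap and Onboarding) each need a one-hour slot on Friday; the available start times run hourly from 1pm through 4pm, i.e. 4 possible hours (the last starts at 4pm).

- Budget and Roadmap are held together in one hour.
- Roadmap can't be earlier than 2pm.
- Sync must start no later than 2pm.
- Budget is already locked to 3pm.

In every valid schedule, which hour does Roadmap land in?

3pm

Roadmap is available from 2pm; Roadmap must be in the same hour as Budget, which can't be before 3pm, so Roadmap is at least 3pm; Roadmap must be in the same hour as Budget, which can't be after 3pm, so Roadmap is at most 3pm.
So Roadmap is pinned to 3pm.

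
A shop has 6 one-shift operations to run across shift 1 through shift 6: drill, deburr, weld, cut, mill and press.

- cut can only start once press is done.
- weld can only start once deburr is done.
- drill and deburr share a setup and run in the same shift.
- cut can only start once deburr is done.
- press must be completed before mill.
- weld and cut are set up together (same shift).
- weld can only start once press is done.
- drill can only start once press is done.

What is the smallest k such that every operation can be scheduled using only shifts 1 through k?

3

The precedence chain requires at least 3 distinct shifts.
3 works (last occupied shift: shift 3): for example press=shift 1, mill=shift 2, weld=shift 3, drill=shift 2, deburr=shift 2, cut=shift 3.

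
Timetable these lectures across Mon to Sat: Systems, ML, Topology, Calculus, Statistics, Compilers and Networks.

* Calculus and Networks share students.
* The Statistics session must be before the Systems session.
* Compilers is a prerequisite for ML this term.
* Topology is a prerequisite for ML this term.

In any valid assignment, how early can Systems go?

Tue

Precedence pushes Systems to at least Tue.
Systems at Tue is achievable: Topology=Mon, Systems=Tue, Statistics=Mon, ML=Tue, Compilers=Mon, Calculus=Mon, Networks=Tue.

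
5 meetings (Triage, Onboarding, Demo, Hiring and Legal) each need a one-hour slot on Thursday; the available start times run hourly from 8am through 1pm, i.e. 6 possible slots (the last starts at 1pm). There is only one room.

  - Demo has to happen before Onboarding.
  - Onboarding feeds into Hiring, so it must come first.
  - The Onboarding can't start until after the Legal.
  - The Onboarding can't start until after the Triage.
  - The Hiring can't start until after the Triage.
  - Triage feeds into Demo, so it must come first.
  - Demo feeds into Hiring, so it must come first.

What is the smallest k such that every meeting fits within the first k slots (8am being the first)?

5 slots

The precedence chain requires at least 4 distinct slots.
With at most 1 per slot and 5 meetings, at least 5 slots are needed.
5 works (last occupied slot: 12pm): for example Hiring=12pm; Onboarding=11am; Legal=10am; Demo=9am; Triage=8am.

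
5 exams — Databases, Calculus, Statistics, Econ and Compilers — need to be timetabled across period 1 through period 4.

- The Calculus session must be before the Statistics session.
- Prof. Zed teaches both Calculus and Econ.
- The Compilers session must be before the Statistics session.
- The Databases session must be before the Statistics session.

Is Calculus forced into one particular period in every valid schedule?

Calculus can be period 1 (e.g. Calculus in period 1, Compilers in period 1, Econ in period 2, Databases in period 1, Statistics in period 2) or period 2 (e.g. Compilers=period 1; Statistics=period 3; Databases=period 1; Calculus=period 2; Econ=period 1).

No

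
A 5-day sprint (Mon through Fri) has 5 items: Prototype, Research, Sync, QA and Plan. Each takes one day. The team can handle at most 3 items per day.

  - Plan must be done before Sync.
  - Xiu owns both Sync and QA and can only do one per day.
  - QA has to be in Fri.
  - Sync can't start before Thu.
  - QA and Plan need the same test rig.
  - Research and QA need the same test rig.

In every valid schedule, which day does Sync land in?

Thu

Sync's window is Thu–Fri.
QA is fixed at Fri, and Sync can't share a day with QA.
So Sync must be Thu.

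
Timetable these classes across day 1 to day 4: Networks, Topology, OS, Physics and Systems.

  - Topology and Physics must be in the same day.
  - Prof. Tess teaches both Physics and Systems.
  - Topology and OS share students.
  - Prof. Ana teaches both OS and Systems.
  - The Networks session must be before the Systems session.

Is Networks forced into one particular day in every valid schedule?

No

Networks can be day 1 (e.g. Systems=day 2; Networks=day 1; Physics=day 1; OS=day 3; Topology=day 1) or day 2 (e.g. Networks -> day 2, Systems -> day 3, Topology -> day 1, Physics -> day 1, OS -> day 2).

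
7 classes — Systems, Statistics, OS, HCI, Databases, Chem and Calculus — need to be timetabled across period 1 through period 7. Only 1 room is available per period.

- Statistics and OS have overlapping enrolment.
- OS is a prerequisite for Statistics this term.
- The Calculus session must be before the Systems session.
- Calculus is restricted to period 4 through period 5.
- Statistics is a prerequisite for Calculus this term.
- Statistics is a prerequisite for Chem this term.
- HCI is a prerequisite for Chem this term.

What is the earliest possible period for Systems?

period 5

Precedence pushes Systems to at least period 5.
Systems at period 5 is achievable: Systems=period 5, Chem=period 6, Databases=period 7, Calculus=period 4, Statistics=period 2, HCI=period 3, OS=period 1.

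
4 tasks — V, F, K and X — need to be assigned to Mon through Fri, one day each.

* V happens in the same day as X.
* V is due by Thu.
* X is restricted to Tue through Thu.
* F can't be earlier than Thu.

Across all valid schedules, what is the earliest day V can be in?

V must be in the same day as X, which can't be before Tue, so V is at least Tue; V's own window allows nothing later than Thu.
V at Tue is achievable: X -> Tue, F -> Thu, V -> Tue, K -> Mon.

Tue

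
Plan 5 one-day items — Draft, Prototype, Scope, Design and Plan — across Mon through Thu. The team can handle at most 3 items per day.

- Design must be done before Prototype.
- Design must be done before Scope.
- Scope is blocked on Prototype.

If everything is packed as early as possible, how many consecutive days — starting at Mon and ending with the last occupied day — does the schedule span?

The precedence chain requires at least 3 distinct days.
With at most 3 per day and 5 tasks, at least 2 days are needed.
3 works (last occupied day: Wed): for example Plan=Mon; Design=Mon; Scope=Wed; Draft=Mon; Prototype=Tue.

3 days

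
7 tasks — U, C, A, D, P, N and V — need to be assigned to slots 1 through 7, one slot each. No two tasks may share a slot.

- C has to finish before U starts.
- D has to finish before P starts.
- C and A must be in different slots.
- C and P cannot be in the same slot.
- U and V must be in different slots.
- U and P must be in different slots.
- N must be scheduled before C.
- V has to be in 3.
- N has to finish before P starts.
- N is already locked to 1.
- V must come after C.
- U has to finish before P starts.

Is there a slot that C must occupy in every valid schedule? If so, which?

N is fixed at 1 and must come before C, so C is at least 2.
V is fixed at 3 and must come after C, so C is at most 2.
So C must be 2.

2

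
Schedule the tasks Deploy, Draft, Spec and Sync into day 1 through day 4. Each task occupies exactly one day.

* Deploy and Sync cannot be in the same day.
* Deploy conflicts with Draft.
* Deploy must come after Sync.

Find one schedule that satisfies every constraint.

Spec in day 1, Draft in day 1, Deploy in day 2, Sync in day 1

Checking: Sync(day 1) before Deploy(day 2); Deploy(day 2) != Sync(day 1); Deploy(day 2) != Draft(day 1).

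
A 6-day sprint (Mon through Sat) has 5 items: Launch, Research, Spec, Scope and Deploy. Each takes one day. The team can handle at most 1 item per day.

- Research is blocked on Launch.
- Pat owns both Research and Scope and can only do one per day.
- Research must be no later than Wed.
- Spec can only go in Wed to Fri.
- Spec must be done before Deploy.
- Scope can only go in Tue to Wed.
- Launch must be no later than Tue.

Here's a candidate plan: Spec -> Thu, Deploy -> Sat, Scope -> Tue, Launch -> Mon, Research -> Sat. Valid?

Invalid. Research must be no later than Wed.

Scope can only go in Tue to Wed — holds.
Research is blocked on Launch — holds.
Launch must be no later than Tue — holds.
Spec can only go in Wed to Fri — holds.
Spec must be done before Deploy — holds.
Research must be no later than Wed — violated.
The team can handle at most 1 item per day — violated.
Pat owns both Research and Scope and can only do one per day — holds.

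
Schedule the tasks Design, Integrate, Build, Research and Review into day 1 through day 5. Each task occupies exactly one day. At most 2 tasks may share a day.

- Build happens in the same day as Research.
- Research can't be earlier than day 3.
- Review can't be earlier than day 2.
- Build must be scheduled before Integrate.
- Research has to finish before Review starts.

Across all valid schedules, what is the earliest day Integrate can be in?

day 4

Precedence pushes Integrate to at least day 4.
Integrate at day 4 is achievable: Build in day 3, Review in day 4, Integrate in day 4, Design in day 1, Research in day 3.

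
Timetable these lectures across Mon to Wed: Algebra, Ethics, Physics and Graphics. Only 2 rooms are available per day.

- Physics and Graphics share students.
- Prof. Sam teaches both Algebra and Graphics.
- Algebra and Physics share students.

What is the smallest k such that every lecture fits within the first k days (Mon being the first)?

With at most 2 per day and 4 lectures, at least 2 days are needed.
Could 2 days be enough, i.e. nothing placed later than Tue? No: Algebra, Physics and Graphics must all be in different days (Algebra/Physics can't share; Algebra/Graphics can't share; Physics/Graphics can't share), but only 2 days are available: 3 lectures can't fit in 2 distinct days.
So 2 days is not enough.
3 works (last occupied day: Wed): for example Algebra -> Mon, Physics -> Tue, Graphics -> Wed, Ethics -> Mon.

3 days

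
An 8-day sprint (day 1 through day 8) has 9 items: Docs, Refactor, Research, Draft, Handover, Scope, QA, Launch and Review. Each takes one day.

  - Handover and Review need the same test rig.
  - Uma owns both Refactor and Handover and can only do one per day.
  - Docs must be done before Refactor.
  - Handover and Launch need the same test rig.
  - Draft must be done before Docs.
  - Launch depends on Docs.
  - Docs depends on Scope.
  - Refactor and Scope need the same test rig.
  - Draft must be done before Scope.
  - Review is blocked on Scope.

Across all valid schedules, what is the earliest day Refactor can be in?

Precedence pushes Refactor to at least day 4.
Refactor at day 4 is achievable: QA in day 1; Draft in day 1; Refactor in day 4; Review in day 3; Launch in day 4; Scope in day 2; Docs in day 3; Handover in day 1; Research in day 1.

day 4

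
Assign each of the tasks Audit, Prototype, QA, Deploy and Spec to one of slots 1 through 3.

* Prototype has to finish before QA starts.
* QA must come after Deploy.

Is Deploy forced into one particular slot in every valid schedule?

Deploy can be 1 (e.g. QA=2, Deploy=1, Prototype=1, Spec=1, Audit=1) or 2 (e.g. Audit=1; Spec=1; Deploy=2; QA=3; Prototype=1).

No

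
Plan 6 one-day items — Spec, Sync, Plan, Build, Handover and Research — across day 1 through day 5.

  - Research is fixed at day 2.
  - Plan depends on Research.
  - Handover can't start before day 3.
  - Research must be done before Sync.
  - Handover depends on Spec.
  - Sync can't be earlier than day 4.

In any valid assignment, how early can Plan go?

day 3

Precedence pushes Plan to at least day 3.
Plan at day 3 is achievable: Build=day 1, Research=day 2, Handover=day 3, Plan=day 3, Sync=day 4, Spec=day 1.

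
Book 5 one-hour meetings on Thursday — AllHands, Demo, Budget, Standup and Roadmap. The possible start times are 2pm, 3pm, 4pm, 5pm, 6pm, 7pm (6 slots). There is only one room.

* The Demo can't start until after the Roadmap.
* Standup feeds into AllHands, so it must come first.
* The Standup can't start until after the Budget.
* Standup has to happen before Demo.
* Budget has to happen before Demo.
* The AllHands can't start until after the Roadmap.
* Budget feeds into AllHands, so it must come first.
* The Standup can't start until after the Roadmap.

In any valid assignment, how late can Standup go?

5pm

Precedence pushes Standup to at least 3pm; downstream work caps Standup at 6pm.
Standup at 5pm is achievable: Roadmap in 3pm, AllHands in 6pm, Standup in 5pm, Budget in 2pm, Demo in 7pm.
Nothing later works — the capacity limit rule out every slot after 5pm.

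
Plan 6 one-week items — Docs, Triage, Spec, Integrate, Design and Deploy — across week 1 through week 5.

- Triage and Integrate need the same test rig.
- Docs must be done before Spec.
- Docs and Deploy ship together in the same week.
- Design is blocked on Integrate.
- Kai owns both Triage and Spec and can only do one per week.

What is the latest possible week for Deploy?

week 4

Deploy must be in the same week as Docs, which can't be after week 4, so Deploy is at most week 4.
Deploy at week 4 is achievable: Design in week 2; Spec in week 5; Triage in week 2; Deploy in week 4; Docs in week 4; Integrate in week 1.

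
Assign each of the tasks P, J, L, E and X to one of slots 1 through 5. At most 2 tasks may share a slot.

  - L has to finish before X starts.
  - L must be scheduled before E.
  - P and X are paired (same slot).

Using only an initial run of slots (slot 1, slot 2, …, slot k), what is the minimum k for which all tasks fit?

The precedence chain requires at least 2 distinct slots.
With at most 2 per slot and 5 tasks, at least 3 slots are needed.
3 works (last occupied slot: 3): for example P in 3; J in 1; E in 2; X in 3; L in 1.

3 slots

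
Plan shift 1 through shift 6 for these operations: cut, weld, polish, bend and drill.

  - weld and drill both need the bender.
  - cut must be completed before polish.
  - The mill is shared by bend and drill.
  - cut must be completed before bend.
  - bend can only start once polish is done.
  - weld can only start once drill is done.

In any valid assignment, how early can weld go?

shift 2

Precedence pushes weld to at least shift 2.
weld at shift 2 is achievable: cut=shift 1; bend=shift 3; weld=shift 2; drill=shift 1; polish=shift 2.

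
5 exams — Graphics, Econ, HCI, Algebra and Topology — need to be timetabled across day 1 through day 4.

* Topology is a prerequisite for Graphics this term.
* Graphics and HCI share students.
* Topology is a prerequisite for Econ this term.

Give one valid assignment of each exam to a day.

Econ in day 2, Graphics in day 2, HCI in day 1, Algebra in day 1, Topology in day 1

Checking: Topology(day 1) before Econ(day 2); Topology(day 1) before Graphics(day 2); Graphics(day 2) != HCI(day 1).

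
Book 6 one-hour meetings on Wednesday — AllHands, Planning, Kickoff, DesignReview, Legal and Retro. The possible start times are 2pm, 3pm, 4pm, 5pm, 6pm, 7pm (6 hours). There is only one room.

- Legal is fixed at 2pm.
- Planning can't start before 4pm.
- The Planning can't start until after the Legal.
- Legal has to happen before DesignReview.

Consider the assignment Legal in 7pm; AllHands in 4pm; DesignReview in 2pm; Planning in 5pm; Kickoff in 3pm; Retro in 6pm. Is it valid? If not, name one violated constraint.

Invalid. Legal has to happen before DesignReview.

Legal is fixed at 2pm — violated.
The Planning can't start until after the Legal — violated.
There is only one room — holds.
Legal has to happen before DesignReview — violated.
Planning can't start before 4pm — holds.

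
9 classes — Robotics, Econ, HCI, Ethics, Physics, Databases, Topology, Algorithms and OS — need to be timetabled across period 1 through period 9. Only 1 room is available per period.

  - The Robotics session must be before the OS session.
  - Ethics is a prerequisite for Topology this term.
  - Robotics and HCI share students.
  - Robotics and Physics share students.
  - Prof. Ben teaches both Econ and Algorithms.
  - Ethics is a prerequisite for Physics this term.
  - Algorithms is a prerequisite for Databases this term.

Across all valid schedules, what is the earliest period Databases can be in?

period 2

Precedence pushes Databases to at least period 2.
Databases at period 2 is achievable: Econ in period 8, Ethics in period 3, Robotics in period 4, OS in period 7, Databases in period 2, HCI in period 9, Algorithms in period 1, Topology in period 6, Physics in period 5.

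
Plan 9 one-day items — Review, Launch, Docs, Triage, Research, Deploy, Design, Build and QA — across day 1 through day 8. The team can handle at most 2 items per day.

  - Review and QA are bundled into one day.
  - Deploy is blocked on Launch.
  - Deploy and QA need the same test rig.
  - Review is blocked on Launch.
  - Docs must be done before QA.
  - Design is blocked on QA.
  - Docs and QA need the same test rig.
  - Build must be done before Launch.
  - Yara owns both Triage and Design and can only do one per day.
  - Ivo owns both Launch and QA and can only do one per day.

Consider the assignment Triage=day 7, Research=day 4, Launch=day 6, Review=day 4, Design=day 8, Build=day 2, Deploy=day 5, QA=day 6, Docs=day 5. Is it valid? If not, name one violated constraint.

No — it violates: Review is blocked on Launch

Review and QA are bundled into one day — violated.
Design is blocked on QA — holds.
Ivo owns both Launch and QA and can only do one per day — violated.
The team can handle at most 2 items per day — holds.
Docs must be done before QA — holds.
Deploy is blocked on Launch — violated.
Yara owns both Triage and Design and can only do one per day — holds.
Deploy and QA need the same test rig — holds.
Review is blocked on Launch — violated.
Docs and QA need the same test rig — holds.
Build must be done before Launch — holds.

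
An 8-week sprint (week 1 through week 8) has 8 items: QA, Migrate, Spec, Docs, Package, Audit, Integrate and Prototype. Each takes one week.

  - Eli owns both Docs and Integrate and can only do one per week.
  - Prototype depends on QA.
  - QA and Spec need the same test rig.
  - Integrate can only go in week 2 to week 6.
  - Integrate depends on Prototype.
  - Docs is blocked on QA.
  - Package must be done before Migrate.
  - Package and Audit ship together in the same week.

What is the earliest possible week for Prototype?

Precedence pushes Prototype to at least week 2; downstream work caps Prototype at week 5.
Prototype at week 2 is achievable: Migrate -> week 2; Spec -> week 2; Audit -> week 1; Package -> week 1; Docs -> week 2; Prototype -> week 2; QA -> week 1; Integrate -> week 3.

week 2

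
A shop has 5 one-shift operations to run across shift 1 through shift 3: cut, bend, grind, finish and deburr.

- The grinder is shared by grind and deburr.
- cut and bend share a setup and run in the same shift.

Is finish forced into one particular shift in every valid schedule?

finish can be shift 1 (e.g. grind in shift 1, finish in shift 1, cut in shift 1, deburr in shift 2, bend in shift 1) or shift 2 (e.g. grind in shift 1, cut in shift 1, bend in shift 1, finish in shift 2, deburr in shift 2).

No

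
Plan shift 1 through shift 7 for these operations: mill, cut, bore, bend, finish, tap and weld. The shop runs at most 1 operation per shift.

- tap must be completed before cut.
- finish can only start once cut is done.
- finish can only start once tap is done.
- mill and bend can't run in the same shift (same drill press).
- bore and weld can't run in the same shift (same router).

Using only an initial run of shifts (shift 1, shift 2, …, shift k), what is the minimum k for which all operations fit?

The precedence chain requires at least 3 distinct shifts.
With at most 1 per shift and 7 operations, at least 7 shifts are needed.
7 works (last occupied shift: shift 7): for example cut -> shift 2, finish -> shift 3, weld -> shift 7, bend -> shift 6, mill -> shift 4, bore -> shift 5, tap -> shift 1.

7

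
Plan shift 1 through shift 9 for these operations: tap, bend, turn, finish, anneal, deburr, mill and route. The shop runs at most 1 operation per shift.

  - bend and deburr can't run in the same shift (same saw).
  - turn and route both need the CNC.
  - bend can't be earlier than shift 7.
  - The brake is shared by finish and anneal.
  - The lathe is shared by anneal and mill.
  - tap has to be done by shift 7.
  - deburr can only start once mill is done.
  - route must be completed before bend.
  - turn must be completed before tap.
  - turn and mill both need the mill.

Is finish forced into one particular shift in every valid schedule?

finish can be shift 1 (e.g. tap=shift 3, mill=shift 4, route=shift 6, deburr=shift 5, finish=shift 1, bend=shift 7, anneal=shift 8, turn=shift 2) or shift 2 (e.g. bend=shift 7, route=shift 6, mill=shift 4, deburr=shift 5, turn=shift 1, finish=shift 2, tap=shift 3, anneal=shift 8).

No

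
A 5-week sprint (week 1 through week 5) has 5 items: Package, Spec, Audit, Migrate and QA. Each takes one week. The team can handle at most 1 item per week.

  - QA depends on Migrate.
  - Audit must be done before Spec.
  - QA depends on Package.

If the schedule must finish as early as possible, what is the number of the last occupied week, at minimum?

The precedence chain requires at least 2 distinct weeks.
With at most 1 per week and 5 tasks, at least 5 weeks are needed.
5 works (last occupied week: week 5): for example Spec in week 5; Migrate in week 2; QA in week 3; Package in week 1; Audit in week 4.

5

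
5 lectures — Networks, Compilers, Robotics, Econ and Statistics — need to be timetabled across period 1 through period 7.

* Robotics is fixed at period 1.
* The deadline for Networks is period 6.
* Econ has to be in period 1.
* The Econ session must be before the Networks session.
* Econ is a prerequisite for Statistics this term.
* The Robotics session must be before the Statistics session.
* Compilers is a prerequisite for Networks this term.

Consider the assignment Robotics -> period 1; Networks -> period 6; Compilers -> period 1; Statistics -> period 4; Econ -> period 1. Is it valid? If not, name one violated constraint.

Yes

Robotics is fixed at period 1 — holds.
Econ has to be in period 1 — holds.
The deadline for Networks is period 6 — holds.
The Robotics session must be before the Statistics session — holds.
Econ is a prerequisite for Statistics this term — holds.
The Econ session must be before the Networks session — holds.
Compilers is a prerequisite for Networks this term — holds.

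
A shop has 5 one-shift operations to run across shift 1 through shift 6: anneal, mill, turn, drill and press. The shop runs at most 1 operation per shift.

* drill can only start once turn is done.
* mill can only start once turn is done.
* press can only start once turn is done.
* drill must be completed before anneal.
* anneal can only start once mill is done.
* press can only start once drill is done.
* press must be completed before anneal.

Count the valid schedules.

18

Splitting on anneal: it can be shift 5 (3), shift 6 (15). Listing each branch's schedules as (mill, turn, drill, press) by shift number:
anneal=shift 5: (2,1,3,4) (3,1,2,4) (4,1,2,3) — 3.
anneal=shift 6: (2,1,3,4) (2,1,3,5) (2,1,4,5) (3,1,2,4) (3,1,2,5) (3,1,4,5) (3,2,4,5) (4,1,2,3) (4,1,2,5) (4,1,3,5) (4,2,3,5) (5,1,2,3) (5,1,2,4) (5,1,3,4) (5,2,3,4) — 15.
Summing: 3 + 15 = 18.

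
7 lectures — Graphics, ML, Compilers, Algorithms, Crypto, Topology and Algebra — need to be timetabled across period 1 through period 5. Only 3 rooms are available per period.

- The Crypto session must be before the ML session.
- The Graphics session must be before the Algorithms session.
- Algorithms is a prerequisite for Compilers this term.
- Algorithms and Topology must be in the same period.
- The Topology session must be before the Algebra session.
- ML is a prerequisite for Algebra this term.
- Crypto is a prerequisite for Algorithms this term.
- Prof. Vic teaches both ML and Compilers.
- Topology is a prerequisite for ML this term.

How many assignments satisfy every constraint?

Splitting on Graphics: it can be period 1 (8), period 2 (2). Listing each branch's schedules as (ML, Compilers, Algorithms, Crypto, Topology, Algebra) by period number:
Graphics=period 1: (3,4,2,1,2,4) (3,4,2,1,2,5) (3,5,2,1,2,4) (3,5,2,1,2,5) (4,3,2,1,2,5) (4,5,2,1,2,5) (4,5,3,1,3,5) (4,5,3,2,3,5) — 8.
Graphics=period 2: (4,5,3,1,3,5) (4,5,3,2,3,5) — 2.
Summing: 8 + 2 = 10.

10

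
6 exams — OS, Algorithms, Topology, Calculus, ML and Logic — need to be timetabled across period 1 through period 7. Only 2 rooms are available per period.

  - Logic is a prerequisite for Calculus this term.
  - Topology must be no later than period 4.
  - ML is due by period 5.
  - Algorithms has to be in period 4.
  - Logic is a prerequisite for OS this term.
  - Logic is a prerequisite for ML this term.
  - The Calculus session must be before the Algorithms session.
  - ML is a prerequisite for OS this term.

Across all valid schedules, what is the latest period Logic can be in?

period 2

Downstream work caps Logic at period 2.
Logic at period 2 is achievable: Topology -> period 1; ML -> period 3; OS -> period 4; Logic -> period 2; Algorithms -> period 4; Calculus -> period 3.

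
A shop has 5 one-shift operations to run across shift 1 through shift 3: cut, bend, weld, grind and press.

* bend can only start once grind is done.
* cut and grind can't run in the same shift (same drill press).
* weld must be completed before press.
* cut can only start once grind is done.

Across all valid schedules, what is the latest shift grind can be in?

Downstream work caps grind at shift 2.
grind at shift 2 is achievable: bend=shift 3; press=shift 2; weld=shift 1; grind=shift 2; cut=shift 3.

shift 2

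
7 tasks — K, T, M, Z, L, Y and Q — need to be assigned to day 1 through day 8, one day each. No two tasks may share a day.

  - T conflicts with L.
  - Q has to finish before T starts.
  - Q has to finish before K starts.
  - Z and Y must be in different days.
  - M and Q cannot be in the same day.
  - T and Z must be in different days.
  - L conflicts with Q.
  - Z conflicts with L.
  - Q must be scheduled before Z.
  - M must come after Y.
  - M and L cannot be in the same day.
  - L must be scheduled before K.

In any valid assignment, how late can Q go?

Downstream work caps Q at day 7.
Q at day 5 is achievable: M -> day 2, L -> day 3, K -> day 6, Y -> day 1, Z -> day 8, Q -> day 5, T -> day 7.
Nothing later works — the conflict and capacity constraints rule out every day after day 5.

day 5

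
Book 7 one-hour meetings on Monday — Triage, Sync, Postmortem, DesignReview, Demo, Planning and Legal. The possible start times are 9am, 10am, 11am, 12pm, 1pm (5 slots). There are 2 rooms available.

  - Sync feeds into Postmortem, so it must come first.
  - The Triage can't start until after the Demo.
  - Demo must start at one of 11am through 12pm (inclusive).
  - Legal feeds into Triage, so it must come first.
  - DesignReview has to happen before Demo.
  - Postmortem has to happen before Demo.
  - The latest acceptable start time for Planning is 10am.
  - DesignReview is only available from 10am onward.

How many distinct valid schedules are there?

30

Splitting on Triage: it can be 12pm (1), 1pm (29). Listing each branch's schedules as (Sync, Postmortem, DesignReview, Demo, Planning, Legal):
Triage=12pm: (9am,10am,10am,11am,9am,11am) — 1.
Triage=1pm: (9am,10am,10am,11am,9am,11am) (9am,10am,10am,11am,9am,12pm) (9am,10am,10am,12pm,9am,11am) (9am,10am,10am,12pm,9am,12pm) (9am,10am,11am,12pm,9am,10am) (9am,10am,11am,12pm,9am,11am) (9am,10am,11am,12pm,9am,12pm) (9am,10am,11am,12pm,10am,9am) (9am,10am,11am,12pm,10am,11am) (9am,10am,11am,12pm,10am,12pm) (9am,11am,10am,12pm,9am,10am) (9am,11am,10am,12pm,9am,11am) (9am,11am,10am,12pm,9am,12pm) (9am,11am,10am,12pm,10am,9am) (9am,11am,10am,12pm,10am,11am) (9am,11am,10am,12pm,10am,12pm) (9am,11am,11am,12pm,9am,10am) (9am,11am,11am,12pm,9am,12pm) (9am,11am,11am,12pm,10am,9am) (9am,11am,11am,12pm,10am,10am) (9am,11am,11am,12pm,10am,12pm) (10am,11am,10am,12pm,9am,9am) (10am,11am,10am,12pm,9am,11am) (10am,11am,10am,12pm,9am,12pm) (10am,11am,11am,12pm,9am,9am) (10am,11am,11am,12pm,9am,10am) (10am,11am,11am,12pm,9am,12pm) (10am,11am,11am,12pm,10am,9am) (10am,11am,11am,12pm,10am,12pm) — 29.
Summing: 1 + 29 = 30.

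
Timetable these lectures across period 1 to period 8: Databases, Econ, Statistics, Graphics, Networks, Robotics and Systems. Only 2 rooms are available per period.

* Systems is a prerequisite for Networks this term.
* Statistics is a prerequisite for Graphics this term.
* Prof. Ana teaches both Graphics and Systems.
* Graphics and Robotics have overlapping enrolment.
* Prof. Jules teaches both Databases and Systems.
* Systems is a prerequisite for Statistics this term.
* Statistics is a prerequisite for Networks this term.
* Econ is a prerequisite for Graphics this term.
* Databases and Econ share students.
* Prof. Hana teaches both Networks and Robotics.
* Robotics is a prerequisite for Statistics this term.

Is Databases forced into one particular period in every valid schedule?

No

Databases can be period 1 (e.g. Systems in period 2, Econ in period 2, Statistics in period 3, Robotics in period 1, Databases in period 1, Networks in period 4, Graphics in period 4) or period 2 (e.g. Systems in period 1, Graphics in period 4, Econ in period 3, Robotics in period 1, Statistics in period 2, Networks in period 3, Databases in period 2).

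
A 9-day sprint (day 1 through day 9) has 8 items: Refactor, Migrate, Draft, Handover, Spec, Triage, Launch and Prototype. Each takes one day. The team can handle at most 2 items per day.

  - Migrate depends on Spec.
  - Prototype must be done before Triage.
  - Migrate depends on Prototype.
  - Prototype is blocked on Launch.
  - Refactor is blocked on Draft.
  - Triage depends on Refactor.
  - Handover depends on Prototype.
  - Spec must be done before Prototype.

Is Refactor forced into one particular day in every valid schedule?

No

Refactor can be day 2 (e.g. Refactor -> day 2; Launch -> day 2; Spec -> day 1; Prototype -> day 3; Handover -> day 5; Draft -> day 1; Migrate -> day 4; Triage -> day 4) or day 3 (e.g. Migrate=day 3; Prototype=day 2; Triage=day 4; Spec=day 1; Draft=day 2; Refactor=day 3; Launch=day 1; Handover=day 4).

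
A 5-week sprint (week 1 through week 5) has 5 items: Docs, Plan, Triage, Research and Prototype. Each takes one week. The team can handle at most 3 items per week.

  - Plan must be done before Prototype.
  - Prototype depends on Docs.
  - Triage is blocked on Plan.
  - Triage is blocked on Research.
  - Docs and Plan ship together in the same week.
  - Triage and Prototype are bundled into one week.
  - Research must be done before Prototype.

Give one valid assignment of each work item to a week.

Prototype=week 2; Docs=week 1; Plan=week 1; Research=week 1; Triage=week 2

Checking: Docs(week 1) before Prototype(week 2); Plan(week 1) before Prototype(week 2); Research(week 1) before Prototype(week 2); Research(week 1) before Triage(week 2); Plan(week 1) before Triage(week 2); Docs = Plan = week 1; Triage = Prototype = week 2; max 3 per week (cap 3).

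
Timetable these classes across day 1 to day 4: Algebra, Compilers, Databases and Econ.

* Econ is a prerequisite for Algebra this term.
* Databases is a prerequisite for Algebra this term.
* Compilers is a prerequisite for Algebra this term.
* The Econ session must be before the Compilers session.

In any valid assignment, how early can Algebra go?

Precedence pushes Algebra to at least day 3.
Algebra at day 3 is achievable: Compilers in day 2, Econ in day 1, Databases in day 1, Algebra in day 3.

day 3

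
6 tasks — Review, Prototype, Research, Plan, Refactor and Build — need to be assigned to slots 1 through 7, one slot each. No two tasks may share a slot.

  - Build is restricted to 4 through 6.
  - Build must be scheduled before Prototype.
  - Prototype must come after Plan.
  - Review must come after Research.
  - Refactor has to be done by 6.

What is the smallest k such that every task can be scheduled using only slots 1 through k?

6 slots

The precedence chain requires at least 2 distinct slots.
With at most 1 per slot and 6 tasks, at least 6 slots are needed.
Propagating the time windows through the other constraints, Prototype can't land before 5, so the schedule must run through at least slot 5.
6 works (last occupied slot: 6): for example Review=2; Prototype=5; Plan=3; Refactor=6; Research=1; Build=4.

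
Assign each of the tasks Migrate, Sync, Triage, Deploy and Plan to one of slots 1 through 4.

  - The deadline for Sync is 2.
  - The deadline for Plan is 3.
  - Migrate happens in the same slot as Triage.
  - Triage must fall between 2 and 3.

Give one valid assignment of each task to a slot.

Migrate=2, Sync=1, Triage=2, Deploy=1, Plan=1

Checking: Migrate = Triage = 2; Triage=2 in [2,3]; Plan=1 in [1,3]; Sync=1 in [1,2].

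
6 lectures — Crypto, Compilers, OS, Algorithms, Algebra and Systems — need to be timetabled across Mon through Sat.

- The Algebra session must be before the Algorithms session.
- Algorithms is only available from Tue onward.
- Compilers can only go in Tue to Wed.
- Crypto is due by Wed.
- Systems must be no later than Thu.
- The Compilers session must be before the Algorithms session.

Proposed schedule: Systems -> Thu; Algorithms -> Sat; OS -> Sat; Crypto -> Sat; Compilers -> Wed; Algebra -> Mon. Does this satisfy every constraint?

The Compilers session must be before the Algorithms session — holds.
Algorithms is only available from Tue onward — holds.
Crypto is due by Wed — violated.
Systems must be no later than Thu — holds.
Compilers can only go in Tue to Wed — holds.
The Algebra session must be before the Algorithms session — holds.

No. Crypto is due by Wed is not satisfied.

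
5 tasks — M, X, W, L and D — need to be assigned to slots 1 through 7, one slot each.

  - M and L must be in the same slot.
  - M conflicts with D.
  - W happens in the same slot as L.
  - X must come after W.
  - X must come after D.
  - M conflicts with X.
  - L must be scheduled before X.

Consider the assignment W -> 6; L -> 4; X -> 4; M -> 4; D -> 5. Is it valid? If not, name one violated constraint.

M conflicts with D — holds.
M and L must be in the same slot — holds.
M conflicts with X — violated.
L must be scheduled before X — violated.
W happens in the same slot as L — violated.
X must come after D — violated.
X must come after W — violated.

Invalid. X must come after W.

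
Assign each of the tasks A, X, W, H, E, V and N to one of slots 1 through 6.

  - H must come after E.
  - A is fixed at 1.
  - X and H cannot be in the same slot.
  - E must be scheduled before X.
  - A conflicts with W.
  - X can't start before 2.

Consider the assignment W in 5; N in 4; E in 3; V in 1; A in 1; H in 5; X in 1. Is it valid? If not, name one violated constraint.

Invalid. E must be scheduled before X.

X and H cannot be in the same slot — holds.
A is fixed at 1 — holds.
E must be scheduled before X — violated.
X can't start before 2 — violated.
A conflicts with W — holds.
H must come after E — holds.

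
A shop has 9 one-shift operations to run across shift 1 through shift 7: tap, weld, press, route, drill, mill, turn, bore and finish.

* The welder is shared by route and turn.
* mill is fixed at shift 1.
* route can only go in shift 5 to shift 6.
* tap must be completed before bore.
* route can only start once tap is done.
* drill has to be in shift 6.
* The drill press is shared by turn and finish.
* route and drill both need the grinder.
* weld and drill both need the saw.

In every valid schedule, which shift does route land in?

shift 5

route's window is shift 5–shift 6.
drill is fixed at shift 6, and route can't share a shift with drill.
So route must be shift 5.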